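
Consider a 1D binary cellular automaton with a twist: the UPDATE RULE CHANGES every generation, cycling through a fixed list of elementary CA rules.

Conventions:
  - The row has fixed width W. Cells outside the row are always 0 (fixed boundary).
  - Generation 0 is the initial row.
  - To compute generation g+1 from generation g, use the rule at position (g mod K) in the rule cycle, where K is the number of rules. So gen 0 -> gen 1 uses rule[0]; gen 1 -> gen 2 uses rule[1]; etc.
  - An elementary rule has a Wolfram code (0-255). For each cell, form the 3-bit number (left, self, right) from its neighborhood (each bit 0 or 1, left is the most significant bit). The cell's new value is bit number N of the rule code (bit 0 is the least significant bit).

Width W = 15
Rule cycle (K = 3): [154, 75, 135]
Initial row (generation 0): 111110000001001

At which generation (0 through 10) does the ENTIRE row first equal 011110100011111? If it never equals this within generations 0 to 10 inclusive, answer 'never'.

Gen 0: 111110000001001
Gen 1 (rule 154): 111101000010110
Gen 2 (rule 75): 100100011100110
Gen 3 (rule 135): 101101101001000
Gen 4 (rule 154): 001001000110100
Gen 5 (rule 75): 110010011110001
Gen 6 (rule 135): 000110101100111
Gen 7 (rule 154): 001100001011110
Gen 8 (rule 75): 111101110010010
Gen 9 (rule 135): 011000100110110
Gen 10 (rule 154): 110101011100101

Answer: never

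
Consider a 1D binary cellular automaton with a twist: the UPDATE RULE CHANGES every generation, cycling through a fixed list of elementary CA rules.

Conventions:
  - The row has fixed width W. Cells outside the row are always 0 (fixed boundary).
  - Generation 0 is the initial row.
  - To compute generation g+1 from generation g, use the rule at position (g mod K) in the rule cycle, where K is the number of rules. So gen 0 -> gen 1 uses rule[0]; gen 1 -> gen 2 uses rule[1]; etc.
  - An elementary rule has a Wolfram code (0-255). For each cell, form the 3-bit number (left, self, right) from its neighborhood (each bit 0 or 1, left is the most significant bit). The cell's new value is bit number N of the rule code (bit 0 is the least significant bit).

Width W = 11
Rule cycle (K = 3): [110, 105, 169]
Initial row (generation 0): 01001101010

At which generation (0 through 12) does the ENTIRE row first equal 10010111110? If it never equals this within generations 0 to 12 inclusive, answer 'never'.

Gen 0: 01001101010
Gen 1 (rule 110): 11011111110
Gen 2 (rule 105): 11110000010
Gen 3 (rule 169): 11100111000
Gen 4 (rule 110): 10101101000
Gen 5 (rule 105): 01011110011
Gen 6 (rule 169): 00111100010
Gen 7 (rule 110): 01100100110
Gen 8 (rule 105): 01100000110
Gen 9 (rule 169): 01001110100
Gen 10 (rule 110): 11011011100
Gen 11 (rule 105): 11111110101
Gen 12 (rule 169): 11111101010

Answer: never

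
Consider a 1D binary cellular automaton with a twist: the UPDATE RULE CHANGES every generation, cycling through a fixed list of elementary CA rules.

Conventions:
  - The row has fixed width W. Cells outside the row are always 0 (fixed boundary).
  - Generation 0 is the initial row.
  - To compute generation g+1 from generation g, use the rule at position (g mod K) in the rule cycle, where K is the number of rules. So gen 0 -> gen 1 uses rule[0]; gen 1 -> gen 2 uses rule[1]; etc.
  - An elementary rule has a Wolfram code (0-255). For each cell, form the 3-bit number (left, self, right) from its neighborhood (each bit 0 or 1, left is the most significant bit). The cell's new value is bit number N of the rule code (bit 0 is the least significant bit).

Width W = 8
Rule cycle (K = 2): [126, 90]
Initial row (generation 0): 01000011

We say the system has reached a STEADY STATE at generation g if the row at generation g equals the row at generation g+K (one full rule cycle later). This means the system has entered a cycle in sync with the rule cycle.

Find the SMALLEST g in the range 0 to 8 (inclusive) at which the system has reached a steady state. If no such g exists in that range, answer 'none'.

Gen 0: 01000011
Gen 1 (rule 126): 11100111
Gen 2 (rule 90): 10111101
Gen 3 (rule 126): 11100111
Gen 4 (rule 90): 10111101
Gen 5 (rule 126): 11100111
Gen 6 (rule 90): 10111101
Gen 7 (rule 126): 11100111
Gen 8 (rule 90): 10111101
Gen 9 (rule 126): 11100111
Gen 10 (rule 90): 10111101

Answer: 1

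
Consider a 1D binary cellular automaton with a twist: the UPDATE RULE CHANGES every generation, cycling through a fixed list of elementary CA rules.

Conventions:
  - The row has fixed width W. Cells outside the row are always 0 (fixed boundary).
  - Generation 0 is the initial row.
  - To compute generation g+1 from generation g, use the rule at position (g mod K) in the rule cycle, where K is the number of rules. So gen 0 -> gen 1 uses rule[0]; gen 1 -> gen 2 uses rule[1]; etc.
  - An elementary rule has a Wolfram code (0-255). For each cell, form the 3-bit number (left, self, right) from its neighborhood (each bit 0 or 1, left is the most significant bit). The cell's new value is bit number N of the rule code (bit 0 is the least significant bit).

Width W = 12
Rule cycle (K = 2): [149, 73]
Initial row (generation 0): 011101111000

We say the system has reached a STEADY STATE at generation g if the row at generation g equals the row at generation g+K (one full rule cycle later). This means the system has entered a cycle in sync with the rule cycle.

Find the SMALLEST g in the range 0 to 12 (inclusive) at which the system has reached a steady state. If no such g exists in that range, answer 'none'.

Gen 0: 011101111000
Gen 1 (rule 149): 001000110111
Gen 2 (rule 73): 100010110101
Gen 3 (rule 149): 111010000101
Gen 4 (rule 73): 101000110000
Gen 5 (rule 149): 101110001111
Gen 6 (rule 73): 001010101001
Gen 7 (rule 149): 101010101101
Gen 8 (rule 73): 000000001100
Gen 9 (rule 149): 111111100011
Gen 10 (rule 73): 100000101011
Gen 11 (rule 149): 111110101000
Gen 12 (rule 73): 100010000011
Gen 13 (rule 149): 111011111000
Gen 14 (rule 73): 101010001011

Answer: none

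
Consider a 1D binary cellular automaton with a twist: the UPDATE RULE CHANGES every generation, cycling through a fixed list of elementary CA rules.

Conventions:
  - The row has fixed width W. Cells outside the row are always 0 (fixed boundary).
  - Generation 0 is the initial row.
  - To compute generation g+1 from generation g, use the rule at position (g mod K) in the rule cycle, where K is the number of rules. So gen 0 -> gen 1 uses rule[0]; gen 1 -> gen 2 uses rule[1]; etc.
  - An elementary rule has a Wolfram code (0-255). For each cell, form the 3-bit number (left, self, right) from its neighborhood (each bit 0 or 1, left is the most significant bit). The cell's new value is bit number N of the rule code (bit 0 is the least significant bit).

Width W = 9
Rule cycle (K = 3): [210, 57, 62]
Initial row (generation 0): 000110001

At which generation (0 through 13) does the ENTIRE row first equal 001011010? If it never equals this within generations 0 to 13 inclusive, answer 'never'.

Gen 0: 000110001
Gen 1 (rule 210): 001011010
Gen 2 (rule 57): 100110101
Gen 3 (rule 62): 111101111
Gen 4 (rule 210): 011100111
Gen 5 (rule 57): 010010100
Gen 6 (rule 62): 111111110
Gen 7 (rule 210): 011111111
Gen 8 (rule 57): 010000000
Gen 9 (rule 62): 111000000
Gen 10 (rule 210): 011100000
Gen 11 (rule 57): 010011111
Gen 12 (rule 62): 111110000
Gen 13 (rule 210): 011111000

Answer: 1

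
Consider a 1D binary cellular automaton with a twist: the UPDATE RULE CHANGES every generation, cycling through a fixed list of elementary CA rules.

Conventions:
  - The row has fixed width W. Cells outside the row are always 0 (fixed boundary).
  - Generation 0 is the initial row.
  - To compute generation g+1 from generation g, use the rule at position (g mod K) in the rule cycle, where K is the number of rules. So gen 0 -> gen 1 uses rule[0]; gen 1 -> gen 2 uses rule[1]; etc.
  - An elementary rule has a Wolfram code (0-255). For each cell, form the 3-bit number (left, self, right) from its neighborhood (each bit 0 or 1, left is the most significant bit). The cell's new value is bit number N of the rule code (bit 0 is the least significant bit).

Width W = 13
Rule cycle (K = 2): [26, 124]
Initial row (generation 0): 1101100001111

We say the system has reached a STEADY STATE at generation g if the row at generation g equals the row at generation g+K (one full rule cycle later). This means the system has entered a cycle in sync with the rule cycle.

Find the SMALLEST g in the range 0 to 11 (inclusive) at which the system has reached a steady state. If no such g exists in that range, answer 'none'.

Gen 0: 1101100001111
Gen 1 (rule 26): 1001010011000
Gen 2 (rule 124): 1101111011100
Gen 3 (rule 26): 1001000010010
Gen 4 (rule 124): 1101100011011
Gen 5 (rule 26): 1001010110010
Gen 6 (rule 124): 1101111111011
Gen 7 (rule 26): 1001000000010
Gen 8 (rule 124): 1101100000011
Gen 9 (rule 26): 1001010000110
Gen 10 (rule 124): 1101111000111
Gen 11 (rule 26): 1001000101100
Gen 12 (rule 124): 1101100111110
Gen 13 (rule 26): 1001011100001

Answer: none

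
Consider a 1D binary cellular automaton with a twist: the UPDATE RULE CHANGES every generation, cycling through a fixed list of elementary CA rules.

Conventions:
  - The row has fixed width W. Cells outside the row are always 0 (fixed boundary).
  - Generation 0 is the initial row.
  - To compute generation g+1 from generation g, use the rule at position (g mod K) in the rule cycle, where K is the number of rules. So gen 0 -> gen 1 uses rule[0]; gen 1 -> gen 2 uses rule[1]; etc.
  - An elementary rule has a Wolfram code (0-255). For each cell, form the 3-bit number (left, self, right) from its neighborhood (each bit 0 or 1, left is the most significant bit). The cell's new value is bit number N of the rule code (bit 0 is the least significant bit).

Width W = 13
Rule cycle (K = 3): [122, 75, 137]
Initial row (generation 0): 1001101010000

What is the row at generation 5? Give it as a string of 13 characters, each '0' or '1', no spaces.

Gen 0: 1001101010000
Gen 1 (rule 122): 0111110101000
Gen 2 (rule 75): 1100010000011
Gen 3 (rule 137): 1001000111010
Gen 4 (rule 122): 0110101101101
Gen 5 (rule 75): 1110001101100

Answer: 1110001101100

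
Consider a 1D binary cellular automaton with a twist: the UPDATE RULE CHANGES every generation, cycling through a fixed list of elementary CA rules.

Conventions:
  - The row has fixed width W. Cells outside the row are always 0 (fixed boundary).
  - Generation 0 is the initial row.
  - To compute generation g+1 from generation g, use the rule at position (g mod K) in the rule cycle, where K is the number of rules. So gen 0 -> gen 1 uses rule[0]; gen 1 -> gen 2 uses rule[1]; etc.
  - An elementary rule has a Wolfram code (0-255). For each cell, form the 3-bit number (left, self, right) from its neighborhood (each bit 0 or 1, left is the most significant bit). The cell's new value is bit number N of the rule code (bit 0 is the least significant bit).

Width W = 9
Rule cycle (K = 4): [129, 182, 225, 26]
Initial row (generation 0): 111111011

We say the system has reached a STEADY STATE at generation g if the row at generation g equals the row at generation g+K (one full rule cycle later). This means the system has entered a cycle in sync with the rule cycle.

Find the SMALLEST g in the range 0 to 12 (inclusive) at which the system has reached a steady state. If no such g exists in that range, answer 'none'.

Answer: none

Derivation:
Gen 0: 111111011
Gen 1 (rule 129): 011110000
Gen 2 (rule 182): 101101000
Gen 3 (rule 225): 010110011
Gen 4 (rule 26): 100101110
Gen 5 (rule 129): 000000100
Gen 6 (rule 182): 000001110
Gen 7 (rule 225): 111100110
Gen 8 (rule 26): 100011101
Gen 9 (rule 129): 001001000
Gen 10 (rule 182): 011111100
Gen 11 (rule 225): 001111101
Gen 12 (rule 26): 011000000
Gen 13 (rule 129): 000011111
Gen 14 (rule 182): 000101110
Gen 15 (rule 225): 110010110
Gen 16 (rule 26): 101100101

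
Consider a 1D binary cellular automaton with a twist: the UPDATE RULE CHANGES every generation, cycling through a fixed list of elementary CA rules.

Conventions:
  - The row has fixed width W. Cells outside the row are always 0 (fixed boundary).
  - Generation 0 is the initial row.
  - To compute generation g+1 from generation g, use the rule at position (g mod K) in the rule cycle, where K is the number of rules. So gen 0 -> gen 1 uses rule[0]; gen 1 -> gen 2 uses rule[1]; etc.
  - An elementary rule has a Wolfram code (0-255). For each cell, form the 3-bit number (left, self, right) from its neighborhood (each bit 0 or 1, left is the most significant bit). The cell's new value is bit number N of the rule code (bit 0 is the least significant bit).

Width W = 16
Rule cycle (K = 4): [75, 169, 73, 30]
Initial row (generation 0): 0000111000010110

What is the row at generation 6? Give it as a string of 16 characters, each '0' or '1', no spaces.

Gen 0: 0000111000010110
Gen 1 (rule 75): 1111101011100110
Gen 2 (rule 169): 1111010111000100
Gen 3 (rule 73): 1001000101010001
Gen 4 (rule 30): 1111101101011011
Gen 5 (rule 75): 1000101100011011
Gen 6 (rule 169): 0010011001010110

Answer: 0010011001010110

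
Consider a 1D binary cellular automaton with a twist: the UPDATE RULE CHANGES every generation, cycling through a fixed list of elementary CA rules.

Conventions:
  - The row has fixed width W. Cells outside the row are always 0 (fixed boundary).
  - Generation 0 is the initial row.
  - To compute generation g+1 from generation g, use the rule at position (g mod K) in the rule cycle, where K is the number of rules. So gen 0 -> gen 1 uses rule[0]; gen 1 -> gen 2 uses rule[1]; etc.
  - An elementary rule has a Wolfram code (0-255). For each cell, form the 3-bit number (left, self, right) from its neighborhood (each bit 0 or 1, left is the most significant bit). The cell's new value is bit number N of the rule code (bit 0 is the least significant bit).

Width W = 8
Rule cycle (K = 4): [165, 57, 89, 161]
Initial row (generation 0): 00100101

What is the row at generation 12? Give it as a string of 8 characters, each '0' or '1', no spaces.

Gen 0: 00100101
Gen 1 (rule 165): 10100111
Gen 2 (rule 57): 01010100
Gen 3 (rule 89): 00000011
Gen 4 (rule 161): 11111000
Gen 5 (rule 165): 01110011
Gen 6 (rule 57): 01001010
Gen 7 (rule 89): 00100001
Gen 8 (rule 161): 10001100
Gen 9 (rule 165): 10100001
Gen 10 (rule 57): 01011100
Gen 11 (rule 89): 00010111
Gen 12 (rule 161): 11001010

Answer: 11001010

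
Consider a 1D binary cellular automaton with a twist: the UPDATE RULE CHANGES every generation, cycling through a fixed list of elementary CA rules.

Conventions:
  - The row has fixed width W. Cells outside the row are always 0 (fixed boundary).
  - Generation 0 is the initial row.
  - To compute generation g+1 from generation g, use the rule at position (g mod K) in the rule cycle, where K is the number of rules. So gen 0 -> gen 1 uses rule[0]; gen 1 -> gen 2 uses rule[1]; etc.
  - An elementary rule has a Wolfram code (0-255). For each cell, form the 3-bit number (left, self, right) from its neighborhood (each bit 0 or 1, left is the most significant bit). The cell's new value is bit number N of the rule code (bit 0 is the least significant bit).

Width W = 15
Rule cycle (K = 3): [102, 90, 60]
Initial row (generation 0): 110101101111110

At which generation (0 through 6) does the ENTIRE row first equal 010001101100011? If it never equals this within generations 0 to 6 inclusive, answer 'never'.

Answer: never

Derivation:
Gen 0: 110101101111110
Gen 1 (rule 102): 011110110000010
Gen 2 (rule 90): 110010111000101
Gen 3 (rule 60): 101011100100111
Gen 4 (rule 102): 111100101101001
Gen 5 (rule 90): 100111001100110
Gen 6 (rule 60): 110100101010101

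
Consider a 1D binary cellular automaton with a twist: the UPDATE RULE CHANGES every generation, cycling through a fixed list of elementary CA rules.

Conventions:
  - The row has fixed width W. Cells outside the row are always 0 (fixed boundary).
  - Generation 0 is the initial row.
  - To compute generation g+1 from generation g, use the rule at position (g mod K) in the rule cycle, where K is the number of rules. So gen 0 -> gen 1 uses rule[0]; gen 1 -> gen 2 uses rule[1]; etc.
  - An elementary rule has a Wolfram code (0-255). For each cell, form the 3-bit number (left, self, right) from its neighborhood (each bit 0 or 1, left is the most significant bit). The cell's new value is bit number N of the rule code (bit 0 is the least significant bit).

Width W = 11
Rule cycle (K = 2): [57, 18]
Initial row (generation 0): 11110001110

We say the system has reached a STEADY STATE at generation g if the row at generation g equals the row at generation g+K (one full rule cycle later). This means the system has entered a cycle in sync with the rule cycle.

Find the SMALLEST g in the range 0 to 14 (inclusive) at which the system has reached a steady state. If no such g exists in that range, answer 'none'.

Answer: 4

Derivation:
Gen 0: 11110001110
Gen 1 (rule 57): 10001101001
Gen 2 (rule 18): 01010000110
Gen 3 (rule 57): 00101110101
Gen 4 (rule 18): 01000000000
Gen 5 (rule 57): 00111111111
Gen 6 (rule 18): 01000000000
Gen 7 (rule 57): 00111111111
Gen 8 (rule 18): 01000000000
Gen 9 (rule 57): 00111111111
Gen 10 (rule 18): 01000000000
Gen 11 (rule 57): 00111111111
Gen 12 (rule 18): 01000000000
Gen 13 (rule 57): 00111111111
Gen 14 (rule 18): 01000000000
Gen 15 (rule 57): 00111111111
Gen 16 (rule 18): 01000000000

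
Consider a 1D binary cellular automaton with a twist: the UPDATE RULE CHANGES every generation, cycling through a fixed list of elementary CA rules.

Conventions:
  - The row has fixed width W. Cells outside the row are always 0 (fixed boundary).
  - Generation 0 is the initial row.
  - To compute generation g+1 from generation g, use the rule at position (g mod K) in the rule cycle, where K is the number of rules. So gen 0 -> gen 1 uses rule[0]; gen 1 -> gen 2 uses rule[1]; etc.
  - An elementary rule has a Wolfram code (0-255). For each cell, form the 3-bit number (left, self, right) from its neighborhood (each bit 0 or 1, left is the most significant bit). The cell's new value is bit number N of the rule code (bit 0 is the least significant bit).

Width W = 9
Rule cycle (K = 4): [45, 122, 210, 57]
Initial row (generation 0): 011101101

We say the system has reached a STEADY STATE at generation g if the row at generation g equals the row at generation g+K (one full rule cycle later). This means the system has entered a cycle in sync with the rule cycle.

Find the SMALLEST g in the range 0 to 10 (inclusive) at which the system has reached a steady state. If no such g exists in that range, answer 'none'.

Gen 0: 011101101
Gen 1 (rule 45): 010011011
Gen 2 (rule 122): 101111111
Gen 3 (rule 210): 000111111
Gen 4 (rule 57): 110100000
Gen 5 (rule 45): 101101111
Gen 6 (rule 122): 011111001
Gen 7 (rule 210): 101111110
Gen 8 (rule 57): 011000001
Gen 9 (rule 45): 010011101
Gen 10 (rule 122): 101110110
Gen 11 (rule 210): 000110011
Gen 12 (rule 57): 110101010
Gen 13 (rule 45): 101111110
Gen 14 (rule 122): 011000011

Answer: none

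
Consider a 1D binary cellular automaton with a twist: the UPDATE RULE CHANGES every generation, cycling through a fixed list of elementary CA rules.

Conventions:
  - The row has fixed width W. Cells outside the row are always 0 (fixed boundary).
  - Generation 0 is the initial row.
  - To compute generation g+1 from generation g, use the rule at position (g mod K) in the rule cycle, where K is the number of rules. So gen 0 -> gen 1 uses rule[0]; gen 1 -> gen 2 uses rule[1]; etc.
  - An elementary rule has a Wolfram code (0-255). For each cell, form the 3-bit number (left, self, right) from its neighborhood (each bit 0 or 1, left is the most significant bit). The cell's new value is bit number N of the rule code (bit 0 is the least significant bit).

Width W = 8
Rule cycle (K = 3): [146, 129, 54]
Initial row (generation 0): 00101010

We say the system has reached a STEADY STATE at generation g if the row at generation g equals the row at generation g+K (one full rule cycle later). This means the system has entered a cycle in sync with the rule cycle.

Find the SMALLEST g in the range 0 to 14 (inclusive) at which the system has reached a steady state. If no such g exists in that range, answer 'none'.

Gen 0: 00101010
Gen 1 (rule 146): 01000001
Gen 2 (rule 129): 00011100
Gen 3 (rule 54): 00100010
Gen 4 (rule 146): 01010101
Gen 5 (rule 129): 00000000
Gen 6 (rule 54): 00000000
Gen 7 (rule 146): 00000000
Gen 8 (rule 129): 11111111
Gen 9 (rule 54): 00000000
Gen 10 (rule 146): 00000000
Gen 11 (rule 129): 11111111
Gen 12 (rule 54): 00000000
Gen 13 (rule 146): 00000000
Gen 14 (rule 129): 11111111
Gen 15 (rule 54): 00000000
Gen 16 (rule 146): 00000000
Gen 17 (rule 129): 11111111

Answer: 6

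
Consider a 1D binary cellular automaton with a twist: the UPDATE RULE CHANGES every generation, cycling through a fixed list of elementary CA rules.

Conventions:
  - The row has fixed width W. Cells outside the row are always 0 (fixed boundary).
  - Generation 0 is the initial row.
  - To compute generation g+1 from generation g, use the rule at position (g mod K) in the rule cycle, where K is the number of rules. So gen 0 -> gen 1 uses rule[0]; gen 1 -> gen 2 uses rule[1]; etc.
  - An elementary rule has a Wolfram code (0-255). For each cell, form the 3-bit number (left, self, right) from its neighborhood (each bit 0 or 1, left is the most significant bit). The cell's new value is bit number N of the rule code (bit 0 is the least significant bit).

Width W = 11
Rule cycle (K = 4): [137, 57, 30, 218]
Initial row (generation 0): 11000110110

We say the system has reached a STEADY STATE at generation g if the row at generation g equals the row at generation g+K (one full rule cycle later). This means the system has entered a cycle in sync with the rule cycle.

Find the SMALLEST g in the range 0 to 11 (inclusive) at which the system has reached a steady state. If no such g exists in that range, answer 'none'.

Gen 0: 11000110110
Gen 1 (rule 137): 10010100100
Gen 2 (rule 57): 01001010011
Gen 3 (rule 30): 11111011110
Gen 4 (rule 218): 11111011111
Gen 5 (rule 137): 11110011110
Gen 6 (rule 57): 10001010001
Gen 7 (rule 30): 11011011011
Gen 8 (rule 218): 11011011011
Gen 9 (rule 137): 10010010010
Gen 10 (rule 57): 01001001001
Gen 11 (rule 30): 11111111111
Gen 12 (rule 218): 11111111111
Gen 13 (rule 137): 11111111110
Gen 14 (rule 57): 10000000001
Gen 15 (rule 30): 11000000011

Answer: none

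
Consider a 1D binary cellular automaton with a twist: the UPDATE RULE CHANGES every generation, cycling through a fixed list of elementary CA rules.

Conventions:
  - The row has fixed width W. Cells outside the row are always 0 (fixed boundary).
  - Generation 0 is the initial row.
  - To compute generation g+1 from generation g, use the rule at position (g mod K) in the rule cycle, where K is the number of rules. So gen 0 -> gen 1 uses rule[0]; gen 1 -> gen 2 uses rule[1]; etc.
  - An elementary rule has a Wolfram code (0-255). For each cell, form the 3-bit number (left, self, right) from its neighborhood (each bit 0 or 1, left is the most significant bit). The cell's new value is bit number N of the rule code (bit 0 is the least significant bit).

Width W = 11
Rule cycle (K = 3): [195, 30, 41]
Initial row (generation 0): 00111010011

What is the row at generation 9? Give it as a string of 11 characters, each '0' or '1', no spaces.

Gen 0: 00111010011
Gen 1 (rule 195): 11011000101
Gen 2 (rule 30): 10010101101
Gen 3 (rule 41): 00001011010
Gen 4 (rule 195): 11110001000
Gen 5 (rule 30): 10001011100
Gen 6 (rule 41): 00100110001
Gen 7 (rule 195): 11001010110
Gen 8 (rule 30): 10111010101
Gen 9 (rule 41): 01100101010

Answer: 01100101010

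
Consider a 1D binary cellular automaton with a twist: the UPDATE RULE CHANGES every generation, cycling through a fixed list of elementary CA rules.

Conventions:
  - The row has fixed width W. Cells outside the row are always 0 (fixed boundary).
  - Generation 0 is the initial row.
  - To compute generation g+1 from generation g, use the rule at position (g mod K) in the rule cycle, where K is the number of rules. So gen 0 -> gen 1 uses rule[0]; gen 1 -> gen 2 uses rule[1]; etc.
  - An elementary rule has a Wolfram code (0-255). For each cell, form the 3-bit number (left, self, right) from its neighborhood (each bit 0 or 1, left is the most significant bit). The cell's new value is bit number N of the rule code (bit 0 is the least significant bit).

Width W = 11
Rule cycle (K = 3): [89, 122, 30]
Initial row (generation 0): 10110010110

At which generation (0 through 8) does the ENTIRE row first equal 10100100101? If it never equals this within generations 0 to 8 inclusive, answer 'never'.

Gen 0: 10110010110
Gen 1 (rule 89): 00111000111
Gen 2 (rule 122): 01101101101
Gen 3 (rule 30): 11001001001
Gen 4 (rule 89): 11100100100
Gen 5 (rule 122): 10111011010
Gen 6 (rule 30): 10100010011
Gen 7 (rule 89): 00011001011
Gen 8 (rule 122): 00111110111

Answer: never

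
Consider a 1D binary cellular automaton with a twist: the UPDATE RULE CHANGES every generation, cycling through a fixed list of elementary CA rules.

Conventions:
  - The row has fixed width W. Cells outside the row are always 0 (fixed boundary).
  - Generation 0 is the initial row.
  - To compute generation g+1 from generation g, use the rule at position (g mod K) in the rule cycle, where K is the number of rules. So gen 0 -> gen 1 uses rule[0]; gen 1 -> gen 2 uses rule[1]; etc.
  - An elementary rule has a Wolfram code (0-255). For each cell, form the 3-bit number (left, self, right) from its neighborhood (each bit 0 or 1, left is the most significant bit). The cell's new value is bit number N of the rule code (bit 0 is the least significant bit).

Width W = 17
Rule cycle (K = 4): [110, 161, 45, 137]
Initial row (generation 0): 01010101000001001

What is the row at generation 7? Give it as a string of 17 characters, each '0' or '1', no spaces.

Answer: 10110101010000000

Derivation:
Gen 0: 01010101000001001
Gen 1 (rule 110): 11111111000011011
Gen 2 (rule 161): 01111110011000100
Gen 3 (rule 45): 01000000010010101
Gen 4 (rule 137): 00011111000000000
Gen 5 (rule 110): 00110001000000000
Gen 6 (rule 161): 10000100011111111
Gen 7 (rule 45): 10110101010000000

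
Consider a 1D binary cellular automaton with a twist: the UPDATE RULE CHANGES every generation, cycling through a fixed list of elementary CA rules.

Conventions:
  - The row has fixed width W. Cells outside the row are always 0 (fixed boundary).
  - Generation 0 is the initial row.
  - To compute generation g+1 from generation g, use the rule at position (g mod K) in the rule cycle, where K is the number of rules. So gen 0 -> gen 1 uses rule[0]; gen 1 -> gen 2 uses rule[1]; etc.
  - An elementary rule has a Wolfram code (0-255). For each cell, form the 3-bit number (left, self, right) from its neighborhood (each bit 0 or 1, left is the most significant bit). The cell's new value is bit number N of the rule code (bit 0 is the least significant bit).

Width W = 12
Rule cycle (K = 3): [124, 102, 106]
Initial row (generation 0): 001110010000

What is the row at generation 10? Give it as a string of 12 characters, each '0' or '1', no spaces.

Gen 0: 001110010000
Gen 1 (rule 124): 001011011000
Gen 2 (rule 102): 011101101000
Gen 3 (rule 106): 110111110000
Gen 4 (rule 124): 111100011000
Gen 5 (rule 102): 000100101000
Gen 6 (rule 106): 001001010000
Gen 7 (rule 124): 001101111000
Gen 8 (rule 102): 010110001000
Gen 9 (rule 106): 101110010000
Gen 10 (rule 124): 111011011000

Answer: 111011011000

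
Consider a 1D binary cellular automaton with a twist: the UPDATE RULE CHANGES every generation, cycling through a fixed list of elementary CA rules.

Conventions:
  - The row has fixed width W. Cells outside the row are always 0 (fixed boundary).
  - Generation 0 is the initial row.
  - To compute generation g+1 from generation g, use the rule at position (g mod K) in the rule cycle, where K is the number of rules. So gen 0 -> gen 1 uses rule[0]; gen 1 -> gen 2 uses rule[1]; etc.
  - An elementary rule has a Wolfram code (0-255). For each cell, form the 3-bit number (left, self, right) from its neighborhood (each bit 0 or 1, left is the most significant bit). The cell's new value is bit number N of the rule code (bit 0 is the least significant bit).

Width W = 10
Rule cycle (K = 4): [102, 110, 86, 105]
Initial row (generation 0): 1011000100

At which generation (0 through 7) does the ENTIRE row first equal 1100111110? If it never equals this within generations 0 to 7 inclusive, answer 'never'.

Gen 0: 1011000100
Gen 1 (rule 102): 1101001100
Gen 2 (rule 110): 1111011100
Gen 3 (rule 86): 0001000110
Gen 4 (rule 105): 1100010110
Gen 5 (rule 102): 0100111010
Gen 6 (rule 110): 1101101110
Gen 7 (rule 86): 0100100011

Answer: never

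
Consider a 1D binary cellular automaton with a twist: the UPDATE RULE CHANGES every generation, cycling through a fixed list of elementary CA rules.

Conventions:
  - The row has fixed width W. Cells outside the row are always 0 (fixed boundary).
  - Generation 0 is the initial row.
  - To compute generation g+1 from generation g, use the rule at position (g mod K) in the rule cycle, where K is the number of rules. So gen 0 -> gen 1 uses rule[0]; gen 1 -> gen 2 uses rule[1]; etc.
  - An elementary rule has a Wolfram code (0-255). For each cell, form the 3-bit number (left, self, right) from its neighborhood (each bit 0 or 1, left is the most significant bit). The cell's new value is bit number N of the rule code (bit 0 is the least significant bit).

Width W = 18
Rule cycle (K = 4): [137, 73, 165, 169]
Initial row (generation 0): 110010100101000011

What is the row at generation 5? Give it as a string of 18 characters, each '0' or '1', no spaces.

Answer: 110111111000000000

Derivation:
Gen 0: 110010100101000011
Gen 1 (rule 137): 100000000000011010
Gen 2 (rule 73): 001111111111011000
Gen 3 (rule 165): 100111111110100011
Gen 4 (rule 169): 000111111101001010
Gen 5 (rule 137): 110111111000000000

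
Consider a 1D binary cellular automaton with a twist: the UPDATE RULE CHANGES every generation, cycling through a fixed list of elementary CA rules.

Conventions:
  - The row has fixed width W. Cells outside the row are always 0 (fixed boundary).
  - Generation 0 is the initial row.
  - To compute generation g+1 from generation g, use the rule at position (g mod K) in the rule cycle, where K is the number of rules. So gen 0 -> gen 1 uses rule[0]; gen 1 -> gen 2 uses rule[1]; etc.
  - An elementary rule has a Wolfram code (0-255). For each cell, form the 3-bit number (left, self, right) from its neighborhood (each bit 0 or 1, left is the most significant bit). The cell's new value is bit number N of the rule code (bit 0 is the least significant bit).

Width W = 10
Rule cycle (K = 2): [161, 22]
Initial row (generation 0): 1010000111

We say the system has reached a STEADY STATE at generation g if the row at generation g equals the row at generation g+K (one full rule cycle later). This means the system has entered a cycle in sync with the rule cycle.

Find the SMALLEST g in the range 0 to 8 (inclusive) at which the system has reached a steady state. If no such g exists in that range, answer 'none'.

Gen 0: 1010000111
Gen 1 (rule 161): 0100110010
Gen 2 (rule 22): 1111001111
Gen 3 (rule 161): 0110000110
Gen 4 (rule 22): 1001001001
Gen 5 (rule 161): 0000000000
Gen 6 (rule 22): 0000000000
Gen 7 (rule 161): 1111111111
Gen 8 (rule 22): 0000000000
Gen 9 (rule 161): 1111111111
Gen 10 (rule 22): 0000000000

Answer: 6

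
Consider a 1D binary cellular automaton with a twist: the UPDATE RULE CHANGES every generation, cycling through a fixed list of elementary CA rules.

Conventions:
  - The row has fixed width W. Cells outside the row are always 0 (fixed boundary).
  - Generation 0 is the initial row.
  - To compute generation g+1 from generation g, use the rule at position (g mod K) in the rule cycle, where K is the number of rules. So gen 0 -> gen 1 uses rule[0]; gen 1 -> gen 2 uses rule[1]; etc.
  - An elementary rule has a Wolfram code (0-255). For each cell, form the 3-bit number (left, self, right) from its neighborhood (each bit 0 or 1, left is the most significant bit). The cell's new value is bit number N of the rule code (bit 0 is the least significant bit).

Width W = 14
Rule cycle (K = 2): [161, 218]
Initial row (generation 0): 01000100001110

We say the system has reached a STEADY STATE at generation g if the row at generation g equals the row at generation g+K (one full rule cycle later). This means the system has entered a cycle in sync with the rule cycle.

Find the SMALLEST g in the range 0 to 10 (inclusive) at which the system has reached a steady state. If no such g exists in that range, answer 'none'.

Answer: 8

Derivation:
Gen 0: 01000100001110
Gen 1 (rule 161): 00010001100100
Gen 2 (rule 218): 00101011111010
Gen 3 (rule 161): 10010101110100
Gen 4 (rule 218): 01100001110010
Gen 5 (rule 161): 00001100100000
Gen 6 (rule 218): 00011111010000
Gen 7 (rule 161): 11001110100111
Gen 8 (rule 218): 11111110011111
Gen 9 (rule 161): 01111100001110
Gen 10 (rule 218): 11111110011111
Gen 11 (rule 161): 01111100001110
Gen 12 (rule 218): 11111110011111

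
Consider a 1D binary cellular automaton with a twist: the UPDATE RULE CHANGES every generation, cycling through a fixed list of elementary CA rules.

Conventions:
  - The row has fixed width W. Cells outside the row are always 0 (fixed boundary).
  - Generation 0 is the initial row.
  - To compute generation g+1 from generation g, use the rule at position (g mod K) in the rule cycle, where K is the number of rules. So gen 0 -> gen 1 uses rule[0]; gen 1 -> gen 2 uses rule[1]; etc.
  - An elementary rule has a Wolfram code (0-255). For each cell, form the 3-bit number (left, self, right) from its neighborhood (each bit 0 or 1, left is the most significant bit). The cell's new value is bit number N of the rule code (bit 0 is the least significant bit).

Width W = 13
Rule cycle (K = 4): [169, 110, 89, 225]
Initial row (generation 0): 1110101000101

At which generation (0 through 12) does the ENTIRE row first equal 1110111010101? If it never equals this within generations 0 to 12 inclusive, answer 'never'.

Answer: never

Derivation:
Gen 0: 1110101000101
Gen 1 (rule 169): 1101010010010
Gen 2 (rule 110): 1111110110110
Gen 3 (rule 89): 1000010110111
Gen 4 (rule 225): 0011001011011
Gen 5 (rule 169): 1010000110110
Gen 6 (rule 110): 1110001111110
Gen 7 (rule 89): 1011101000011
Gen 8 (rule 225): 0101110011001
Gen 9 (rule 169): 0011100010000
Gen 10 (rule 110): 0110100110000
Gen 11 (rule 89): 0110010111111
Gen 12 (rule 225): 0010001011111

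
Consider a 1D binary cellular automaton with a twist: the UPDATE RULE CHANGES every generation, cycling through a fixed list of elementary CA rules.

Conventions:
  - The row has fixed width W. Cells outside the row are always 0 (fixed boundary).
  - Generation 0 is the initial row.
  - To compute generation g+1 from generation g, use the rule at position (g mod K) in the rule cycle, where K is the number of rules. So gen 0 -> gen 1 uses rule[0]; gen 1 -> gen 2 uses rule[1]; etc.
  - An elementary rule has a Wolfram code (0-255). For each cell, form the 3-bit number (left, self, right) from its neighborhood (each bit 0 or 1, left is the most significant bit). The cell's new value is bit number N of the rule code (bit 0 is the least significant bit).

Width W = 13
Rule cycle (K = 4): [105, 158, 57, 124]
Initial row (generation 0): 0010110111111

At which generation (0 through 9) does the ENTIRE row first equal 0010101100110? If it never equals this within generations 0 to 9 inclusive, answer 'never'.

Gen 0: 0010110111111
Gen 1 (rule 105): 1001111100001
Gen 2 (rule 158): 1111111010011
Gen 3 (rule 57): 1000000101010
Gen 4 (rule 124): 1100000111111
Gen 5 (rule 105): 1101110100001
Gen 6 (rule 158): 1001100110011
Gen 7 (rule 57): 0101010101010
Gen 8 (rule 124): 0111111111111
Gen 9 (rule 105): 0100000000001

Answer: never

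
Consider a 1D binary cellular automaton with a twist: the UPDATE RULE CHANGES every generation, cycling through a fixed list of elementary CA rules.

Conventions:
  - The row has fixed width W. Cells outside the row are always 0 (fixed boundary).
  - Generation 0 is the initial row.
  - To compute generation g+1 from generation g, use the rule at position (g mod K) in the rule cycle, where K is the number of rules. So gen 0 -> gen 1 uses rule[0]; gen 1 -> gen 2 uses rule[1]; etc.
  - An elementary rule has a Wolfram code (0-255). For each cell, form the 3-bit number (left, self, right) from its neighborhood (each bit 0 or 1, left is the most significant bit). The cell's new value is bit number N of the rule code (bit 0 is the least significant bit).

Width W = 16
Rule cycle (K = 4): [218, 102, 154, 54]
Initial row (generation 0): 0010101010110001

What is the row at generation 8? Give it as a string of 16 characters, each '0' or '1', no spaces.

Answer: 0010011111101001

Derivation:
Gen 0: 0010101010110001
Gen 1 (rule 218): 0100000000111010
Gen 2 (rule 102): 1100000001001110
Gen 3 (rule 154): 1010000010111101
Gen 4 (rule 54): 1111000111000011
Gen 5 (rule 218): 1111101111100111
Gen 6 (rule 102): 0000110000101001
Gen 7 (rule 154): 0001101001000110
Gen 8 (rule 54): 0010011111101001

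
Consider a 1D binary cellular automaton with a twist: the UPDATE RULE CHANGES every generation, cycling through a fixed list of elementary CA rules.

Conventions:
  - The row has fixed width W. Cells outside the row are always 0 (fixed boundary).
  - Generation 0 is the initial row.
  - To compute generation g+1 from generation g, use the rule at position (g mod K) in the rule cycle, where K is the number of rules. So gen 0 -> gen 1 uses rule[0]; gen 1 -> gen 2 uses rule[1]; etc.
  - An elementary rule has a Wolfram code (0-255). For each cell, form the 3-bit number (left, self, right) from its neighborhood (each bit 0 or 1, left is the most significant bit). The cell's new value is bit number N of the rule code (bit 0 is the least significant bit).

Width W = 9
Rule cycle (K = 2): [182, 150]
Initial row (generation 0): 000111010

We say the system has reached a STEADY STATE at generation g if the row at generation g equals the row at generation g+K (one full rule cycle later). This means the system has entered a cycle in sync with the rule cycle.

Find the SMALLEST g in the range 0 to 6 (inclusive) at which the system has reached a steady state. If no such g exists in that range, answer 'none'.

Answer: none

Derivation:
Gen 0: 000111010
Gen 1 (rule 182): 001010111
Gen 2 (rule 150): 011010010
Gen 3 (rule 182): 100111111
Gen 4 (rule 150): 111011110
Gen 5 (rule 182): 010101101
Gen 6 (rule 150): 110100001
Gen 7 (rule 182): 001110011
Gen 8 (rule 150): 010101100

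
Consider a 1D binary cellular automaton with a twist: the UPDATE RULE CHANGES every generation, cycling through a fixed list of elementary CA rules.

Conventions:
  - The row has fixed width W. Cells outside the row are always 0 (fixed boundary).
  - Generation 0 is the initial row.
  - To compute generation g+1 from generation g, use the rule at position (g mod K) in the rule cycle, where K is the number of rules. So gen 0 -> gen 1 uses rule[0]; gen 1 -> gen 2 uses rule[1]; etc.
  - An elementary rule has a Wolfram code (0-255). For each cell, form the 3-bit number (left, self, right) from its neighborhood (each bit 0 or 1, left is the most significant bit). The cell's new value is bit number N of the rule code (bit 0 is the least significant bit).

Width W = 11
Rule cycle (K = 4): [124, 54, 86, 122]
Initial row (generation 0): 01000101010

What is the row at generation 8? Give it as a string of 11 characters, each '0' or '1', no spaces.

Gen 0: 01000101010
Gen 1 (rule 124): 01100111111
Gen 2 (rule 54): 10011000000
Gen 3 (rule 86): 11101100000
Gen 4 (rule 122): 10111110000
Gen 5 (rule 124): 11100011000
Gen 6 (rule 54): 00010100100
Gen 7 (rule 86): 00110111110
Gen 8 (rule 122): 01111100011

Answer: 01111100011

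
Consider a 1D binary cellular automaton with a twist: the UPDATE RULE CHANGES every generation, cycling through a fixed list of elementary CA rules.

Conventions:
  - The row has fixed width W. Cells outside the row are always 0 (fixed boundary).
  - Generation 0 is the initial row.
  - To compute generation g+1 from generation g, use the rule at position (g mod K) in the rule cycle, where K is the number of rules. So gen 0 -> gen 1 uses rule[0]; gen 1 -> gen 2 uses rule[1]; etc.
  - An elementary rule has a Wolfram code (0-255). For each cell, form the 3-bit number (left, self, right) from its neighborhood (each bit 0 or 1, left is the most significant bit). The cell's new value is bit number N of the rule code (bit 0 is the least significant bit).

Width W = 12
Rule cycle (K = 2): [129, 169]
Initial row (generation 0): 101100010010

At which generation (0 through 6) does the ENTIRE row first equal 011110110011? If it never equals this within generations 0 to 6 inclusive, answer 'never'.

Gen 0: 101100010010
Gen 1 (rule 129): 000001000000
Gen 2 (rule 169): 111100011111
Gen 3 (rule 129): 011001001110
Gen 4 (rule 169): 010000001100
Gen 5 (rule 129): 000111100001
Gen 6 (rule 169): 110111001100

Answer: never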